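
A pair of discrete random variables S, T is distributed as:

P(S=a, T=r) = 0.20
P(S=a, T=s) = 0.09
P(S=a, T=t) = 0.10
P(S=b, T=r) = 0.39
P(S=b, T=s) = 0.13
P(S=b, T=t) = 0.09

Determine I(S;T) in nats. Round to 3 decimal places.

0.011 nats

Marginals: p(S) = (0.3900, 0.6100), p(T) = (0.5900, 0.2200, 0.1900).
I(S;T) = H(S) + H(T) − H(S,T).
H(S) = 0.6687, H(T) = 0.9600, H(S,T) = 1.6180.
I(S;T) = 0.6687 + 0.9600 − 1.6180 = 0.011 nats.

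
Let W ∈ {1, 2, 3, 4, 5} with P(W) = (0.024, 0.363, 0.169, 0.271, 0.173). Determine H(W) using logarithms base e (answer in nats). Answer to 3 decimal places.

1.415 nats

H(W) = −Σ p·ln p.
  −(0.024)·ln(0.024) = 0.0895
  −(0.363)·ln(0.363) = 0.3678
  −(0.169)·ln(0.169) = 0.3005
  −(0.271)·ln(0.271) = 0.3538
  −(0.173)·ln(0.173) = 0.3035
Sum: 0.0895 + 0.3678 + 0.3005 + 0.3538 + 0.3035 = 1.415 nats.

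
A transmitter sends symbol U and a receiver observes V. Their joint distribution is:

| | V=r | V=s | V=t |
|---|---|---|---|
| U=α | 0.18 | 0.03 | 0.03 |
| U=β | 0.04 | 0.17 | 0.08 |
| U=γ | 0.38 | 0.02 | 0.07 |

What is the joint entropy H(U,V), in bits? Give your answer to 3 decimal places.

H(U,V) = −Σ p(x,y)·log₂ p(x,y) over all 9 cells.
  cell (α,r): −0.18·log₂0.18 = 0.4453
  cell (α,s): −0.03·log₂0.03 = 0.1518
  cell (α,t): −0.03·log₂0.03 = 0.1518
  cell (β,r): −0.04·log₂0.04 = 0.1858
  cell (β,s): −0.17·log₂0.17 = 0.4346
  cell (β,t): −0.08·log₂0.08 = 0.2915
  cell (γ,r): −0.38·log₂0.38 = 0.5305
  cell (γ,s): −0.02·log₂0.02 = 0.1129
  cell (γ,t): −0.07·log₂0.07 = 0.2686
Sum = 2.573 bits.

2.573 bits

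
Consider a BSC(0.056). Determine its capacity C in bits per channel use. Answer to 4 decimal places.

0.6886 bits

Binary symmetric channel: C = 1 − h₂(ε) where h₂ is the binary entropy function.
h₂(0.056) = −0.056·log₂0.056 − 0.944·log₂0.944 = 0.3114.
C = 1 − 0.3114 = 0.6886 bits per channel use.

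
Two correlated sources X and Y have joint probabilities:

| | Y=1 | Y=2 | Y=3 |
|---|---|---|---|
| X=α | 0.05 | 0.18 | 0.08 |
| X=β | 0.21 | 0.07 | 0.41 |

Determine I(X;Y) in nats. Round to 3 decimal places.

Marginals: p(X) = (0.3100, 0.6900), p(Y) = (0.2600, 0.2500, 0.4900).
I(X;Y) = Σ p(x,y)·ln[p(x,y)/(p(x)p(y))].
  (α,1): 0.05·ln(0.6203) = -0.0239
  (α,2): 0.18·ln(2.3226) = 0.1517
  (α,3): 0.08·ln(0.5267) = -0.0513
  (β,1): 0.21·ln(1.1706) = 0.0331
  (β,2): 0.07·ln(0.4058) = -0.0631
  (β,3): 0.41·ln(1.2127) = 0.0791
Sum = 0.126 nats.

0.126 nats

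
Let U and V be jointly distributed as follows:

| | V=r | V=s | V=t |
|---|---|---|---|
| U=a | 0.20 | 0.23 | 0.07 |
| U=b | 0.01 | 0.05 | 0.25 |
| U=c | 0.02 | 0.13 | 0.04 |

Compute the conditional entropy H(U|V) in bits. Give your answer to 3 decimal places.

1.139 bits

Chain rule: H(U|V) = H(U,V) − H(V).
Marginals: p(U) = (0.5000, 0.3100, 0.1900), p(V) = (0.2300, 0.4100, 0.3600).
H(U,V) = 2.6844 bits; H(V) = 1.5457 bits.
H(U|V) = 2.6844 − 1.5457 = 1.139 bits.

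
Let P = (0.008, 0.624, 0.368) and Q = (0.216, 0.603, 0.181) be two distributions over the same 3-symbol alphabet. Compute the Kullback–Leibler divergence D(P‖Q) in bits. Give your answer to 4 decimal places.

D(P‖Q) = Σ p·log₂(p/q).
  0.008·log₂(0.008/0.216) = -0.03804
  0.624·log₂(0.624/0.603) = 0.03082
  0.368·log₂(0.368/0.181) = 0.37673
D(P‖Q) = 0.3695 bits.

0.3695 bits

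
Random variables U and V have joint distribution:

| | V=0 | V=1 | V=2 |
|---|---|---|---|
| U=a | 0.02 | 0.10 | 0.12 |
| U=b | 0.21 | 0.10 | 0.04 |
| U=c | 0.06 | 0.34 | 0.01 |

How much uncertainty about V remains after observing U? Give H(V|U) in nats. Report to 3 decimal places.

Marginals: p(U) = (0.2400, 0.3500, 0.4100), p(V) = (0.2900, 0.5400, 0.1700).
H(V|U) = Σ p(U) · H(V|U=·).
  U=a: p=0.2400, H(V|U=a) = 0.9184
  U=b: p=0.3500, H(V|U=b) = 0.9123
  U=c: p=0.4100, H(V|U=c) = 0.5271
Weighted sum = 0.756 nats.

0.756 nats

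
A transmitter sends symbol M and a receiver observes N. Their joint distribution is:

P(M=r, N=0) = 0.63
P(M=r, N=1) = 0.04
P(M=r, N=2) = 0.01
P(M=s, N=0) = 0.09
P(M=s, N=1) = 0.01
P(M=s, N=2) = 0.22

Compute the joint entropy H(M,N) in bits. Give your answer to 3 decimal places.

1.532 bits

H(M,N) = −Σ p(x,y)·log₂ p(x,y) over all 6 cells.
  cell (r,0): −0.63·log₂0.63 = 0.4199
  cell (r,1): −0.04·log₂0.04 = 0.1858
  cell (r,2): −0.01·log₂0.01 = 0.0664
  cell (s,0): −0.09·log₂0.09 = 0.3127
  cell (s,1): −0.01·log₂0.01 = 0.0664
  cell (s,2): −0.22·log₂0.22 = 0.4806
Sum = 1.532 bits.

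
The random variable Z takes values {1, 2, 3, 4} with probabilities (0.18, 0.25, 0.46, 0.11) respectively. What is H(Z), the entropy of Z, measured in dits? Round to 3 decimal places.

0.545 dits

H(Z) = −Σ p·log₁₀ p.
  −(0.18)·log₁₀(0.18) = 0.1341
  −(0.25)·log₁₀(0.25) = 0.1505
  −(0.46)·log₁₀(0.46) = 0.1551
  −(0.11)·log₁₀(0.11) = 0.1054
Sum: 0.1341 + 0.1505 + 0.1551 + 0.1054 = 0.545 dits.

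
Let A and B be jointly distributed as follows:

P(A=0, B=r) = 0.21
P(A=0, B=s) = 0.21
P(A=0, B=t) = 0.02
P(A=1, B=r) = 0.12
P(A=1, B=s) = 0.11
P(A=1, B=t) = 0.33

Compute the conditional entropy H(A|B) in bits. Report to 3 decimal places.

Chain rule: H(A|B) = H(A,B) − H(B).
Marginals: p(A) = (0.4400, 0.5600), p(B) = (0.3300, 0.3200, 0.3500).
H(A,B) = 2.3037 bits; H(B) = 1.5840 bits.
H(A|B) = 2.3037 − 1.5840 = 0.720 bits.

0.720 bits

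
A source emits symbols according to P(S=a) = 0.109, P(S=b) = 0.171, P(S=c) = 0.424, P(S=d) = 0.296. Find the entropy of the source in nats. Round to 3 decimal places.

1.268 nats

H(S) = −Σ p·ln p.
  −(0.109)·ln(0.109) = 0.2416
  −(0.171)·ln(0.171) = 0.3020
  −(0.424)·ln(0.424) = 0.3638
  −(0.296)·ln(0.296) = 0.3603
Sum: 0.2416 + 0.3020 + 0.3638 + 0.3603 = 1.268 nats.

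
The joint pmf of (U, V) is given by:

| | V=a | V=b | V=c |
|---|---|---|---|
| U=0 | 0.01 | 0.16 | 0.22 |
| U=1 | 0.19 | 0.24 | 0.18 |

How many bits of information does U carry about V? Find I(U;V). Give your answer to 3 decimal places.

Marginals: p(U) = (0.3900, 0.6100), p(V) = (0.2000, 0.4000, 0.4000).
I(U;V) = H(U) + H(V) − H(U,V).
H(U) = 0.9648, H(V) = 1.5219, H(U,V) = 2.3647.
I(U;V) = 0.9648 + 1.5219 − 2.3647 = 0.122 bits.

0.122 bits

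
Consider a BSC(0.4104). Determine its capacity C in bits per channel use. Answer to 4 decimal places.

Binary symmetric channel: C = 1 − h₂(ε) where h₂ is the binary entropy function.
h₂(0.4104) = −0.4104·log₂0.4104 − 0.5896·log₂0.5896 = 0.9767.
C = 1 − 0.9767 = 0.0233 bits per channel use.

0.0233 bits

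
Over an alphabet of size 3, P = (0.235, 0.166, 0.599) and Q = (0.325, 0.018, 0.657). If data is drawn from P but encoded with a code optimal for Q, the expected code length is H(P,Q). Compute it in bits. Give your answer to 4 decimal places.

1.7062 bits

H(P,Q) = −Σ p·log₂ q.
  −0.235·log₂(0.325) = 0.38105
  −0.166·log₂(0.018) = 0.96211
  −0.599·log₂(0.657) = 0.36301
H(P,Q) = 1.7062 bits.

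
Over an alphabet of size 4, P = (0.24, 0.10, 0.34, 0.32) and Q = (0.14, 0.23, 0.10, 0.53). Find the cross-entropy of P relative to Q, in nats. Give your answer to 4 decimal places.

H(P,Q) = −Σ p·ln q.
  −0.24·ln(0.14) = 0.47187
  −0.10·ln(0.23) = 0.14697
  −0.34·ln(0.10) = 0.78288
  −0.32·ln(0.53) = 0.20316
H(P,Q) = 1.6049 nats.

1.6049 nats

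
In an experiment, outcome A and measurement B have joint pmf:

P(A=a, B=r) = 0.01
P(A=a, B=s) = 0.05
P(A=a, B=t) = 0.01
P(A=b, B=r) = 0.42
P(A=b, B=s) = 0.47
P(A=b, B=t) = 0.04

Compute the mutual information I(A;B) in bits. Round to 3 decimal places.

0.024 bits

Marginals: p(A) = (0.0700, 0.9300), p(B) = (0.4300, 0.5200, 0.0500).
I(A;B) = H(A) + H(B) − H(A,B).
H(A) = 0.3659, H(B) = 1.2302, H(A,B) = 1.5723.
I(A;B) = 0.3659 + 1.2302 − 1.5723 = 0.024 bits.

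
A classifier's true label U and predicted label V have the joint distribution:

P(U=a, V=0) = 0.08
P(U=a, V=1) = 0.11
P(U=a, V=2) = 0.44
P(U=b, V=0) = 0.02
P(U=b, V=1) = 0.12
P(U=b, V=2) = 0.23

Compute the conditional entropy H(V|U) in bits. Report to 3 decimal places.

Chain rule: H(V|U) = H(U,V) − H(U).
Marginals: p(U) = (0.6300, 0.3700), p(V) = (0.1000, 0.2300, 0.6700).
H(U,V) = 2.1306 bits; H(U) = 0.9507 bits.
H(V|U) = 2.1306 − 0.9507 = 1.180 bits.

1.180 bits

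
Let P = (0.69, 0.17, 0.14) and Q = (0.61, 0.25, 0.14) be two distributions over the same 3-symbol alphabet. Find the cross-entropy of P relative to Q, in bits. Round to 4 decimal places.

H(P,Q) = −Σ p·log₂ q.
  −0.69·log₂(0.61) = 0.49205
  −0.17·log₂(0.25) = 0.34000
  −0.14·log₂(0.14) = 0.39711
H(P,Q) = 1.2292 bits.

1.2292 bits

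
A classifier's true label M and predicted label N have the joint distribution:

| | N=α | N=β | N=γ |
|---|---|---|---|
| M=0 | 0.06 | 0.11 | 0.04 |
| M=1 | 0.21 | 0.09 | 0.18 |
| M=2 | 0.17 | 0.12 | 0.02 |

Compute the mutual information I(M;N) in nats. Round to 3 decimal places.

Marginals: p(M) = (0.2100, 0.4800, 0.3100), p(N) = (0.4400, 0.3200, 0.2400).
I(M;N) = Σ p(x,y)·ln[p(x,y)/(p(x)p(y))].
  (0,α): 0.06·ln(0.6494) = -0.0259
  (0,β): 0.11·ln(1.6369) = 0.0542
  (0,γ): 0.04·ln(0.7937) = -0.0092
  (1,α): 0.21·ln(0.9943) = -0.0012
  (1,β): 0.09·ln(0.5859) = -0.0481
  (1,γ): 0.18·ln(1.5625) = 0.0803
  (2,α): 0.17·ln(1.2463) = 0.0374
  (2,β): 0.12·ln(1.2097) = 0.0228
  (2,γ): 0.02·ln(0.2688) = -0.0263
Sum = 0.084 nats.

0.084 nats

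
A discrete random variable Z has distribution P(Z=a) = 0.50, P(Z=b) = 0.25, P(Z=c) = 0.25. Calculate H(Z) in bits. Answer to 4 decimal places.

H(Z) = −Σ p·log₂ p.
  −(0.50)·log₂(0.50) = 0.50000
  −(0.25)·log₂(0.25) = 0.50000
  −(0.25)·log₂(0.25) = 0.50000
Sum: 0.50000 + 0.50000 + 0.50000 = 1.5000 bits.

1.5000 bits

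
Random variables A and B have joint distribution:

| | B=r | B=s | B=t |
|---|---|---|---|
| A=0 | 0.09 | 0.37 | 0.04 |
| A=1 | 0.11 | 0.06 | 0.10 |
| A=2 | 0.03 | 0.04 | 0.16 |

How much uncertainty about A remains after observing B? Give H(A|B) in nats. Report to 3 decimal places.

Marginals: p(A) = (0.5000, 0.2700, 0.2300), p(B) = (0.2300, 0.4700, 0.3000).
H(A|B) = Σ p(B) · H(A|B=·).
  B=r: p=0.2300, H(A|B=r) = 0.9856
  B=s: p=0.4700, H(A|B=s) = 0.6608
  B=t: p=0.3000, H(A|B=t) = 0.9701
Weighted sum = 0.828 nats.

0.828 nats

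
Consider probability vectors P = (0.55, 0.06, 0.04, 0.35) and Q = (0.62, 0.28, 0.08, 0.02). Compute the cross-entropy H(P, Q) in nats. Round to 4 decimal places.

H(P,Q) = −Σ p·ln q.
  −0.55·ln(0.62) = 0.26292
  −0.06·ln(0.28) = 0.07638
  −0.04·ln(0.08) = 0.10103
  −0.35·ln(0.02) = 1.36921
H(P,Q) = 1.8095 nats.

1.8095 nats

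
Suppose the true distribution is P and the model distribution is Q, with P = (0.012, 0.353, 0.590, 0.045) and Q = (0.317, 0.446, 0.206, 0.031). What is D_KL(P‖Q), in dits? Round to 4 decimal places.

D(P‖Q) = Σ p·log₁₀(p/q).
  0.012·log₁₀(0.012/0.317) = -0.01706
  0.353·log₁₀(0.353/0.446) = -0.03585
  0.590·log₁₀(0.590/0.206) = 0.26962
  0.045·log₁₀(0.045/0.031) = 0.00728
D(P‖Q) = 0.2240 dits.

0.2240 dits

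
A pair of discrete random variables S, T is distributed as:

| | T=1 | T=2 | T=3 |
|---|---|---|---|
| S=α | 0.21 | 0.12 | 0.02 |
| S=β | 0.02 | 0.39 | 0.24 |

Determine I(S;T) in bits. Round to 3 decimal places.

0.333 bits

Marginals: p(S) = (0.3500, 0.6500), p(T) = (0.2300, 0.5100, 0.2600).
I(S;T) = H(S) + H(T) − H(S,T).
H(S) = 0.9341, H(T) = 1.4884, H(S,T) = 2.0896.
I(S;T) = 0.9341 + 1.4884 − 2.0896 = 0.333 bits.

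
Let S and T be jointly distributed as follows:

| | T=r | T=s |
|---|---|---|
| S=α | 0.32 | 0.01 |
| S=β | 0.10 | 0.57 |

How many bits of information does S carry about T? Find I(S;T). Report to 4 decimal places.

0.5095 bits

Marginals: p(S) = (0.3300, 0.6700), p(T) = (0.4200, 0.5800).
I(S;T) = H(S) + H(T) − H(S,T).
H(S) = 0.9149, H(T) = 0.9815, H(S,T) = 1.3869.
I(S;T) = 0.9149 + 0.9815 − 1.3869 = 0.5095 bits.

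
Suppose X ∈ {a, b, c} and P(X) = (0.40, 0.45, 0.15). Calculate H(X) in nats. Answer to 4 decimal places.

H(X) = −Σ p·ln p.
  −(0.40)·ln(0.40) = 0.36652
  −(0.45)·ln(0.45) = 0.35933
  −(0.15)·ln(0.15) = 0.28457
Sum: 0.36652 + 0.35933 + 0.28457 = 1.0104 nats.

1.0104 nats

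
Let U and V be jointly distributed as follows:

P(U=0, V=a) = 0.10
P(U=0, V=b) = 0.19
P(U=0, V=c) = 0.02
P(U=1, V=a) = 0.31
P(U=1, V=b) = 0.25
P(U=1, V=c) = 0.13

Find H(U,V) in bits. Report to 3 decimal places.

2.307 bits

H(U,V) = −Σ p(x,y)·log₂ p(x,y) over all 6 cells.
  cell (0,a): −0.10·log₂0.10 = 0.3322
  cell (0,b): −0.19·log₂0.19 = 0.4552
  cell (0,c): −0.02·log₂0.02 = 0.1129
  cell (1,a): −0.31·log₂0.31 = 0.5238
  cell (1,b): −0.25·log₂0.25 = 0.5000
  cell (1,c): −0.13·log₂0.13 = 0.3826
Sum = 2.307 bits.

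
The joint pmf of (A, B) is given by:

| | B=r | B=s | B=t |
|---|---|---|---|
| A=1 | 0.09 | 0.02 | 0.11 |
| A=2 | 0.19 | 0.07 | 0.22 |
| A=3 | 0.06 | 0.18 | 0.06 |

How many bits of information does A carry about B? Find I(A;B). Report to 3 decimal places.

Marginals: p(A) = (0.2200, 0.4800, 0.3000), p(B) = (0.3400, 0.2700, 0.3900).
I(A;B) = Σ p(x,y)·log₂[p(x,y)/(p(x)p(y))].
  (1,r): 0.09·log₂(1.2032) = 0.0240
  (1,s): 0.02·log₂(0.3367) = -0.0314
  (1,t): 0.11·log₂(1.2821) = 0.0394
  (2,r): 0.19·log₂(1.1642) = 0.0417
  (2,s): 0.07·log₂(0.5401) = -0.0622
  (2,t): 0.22·log₂(1.1752) = 0.0512
  (3,r): 0.06·log₂(0.5882) = -0.0459
  (3,s): 0.18·log₂(2.2222) = 0.2074
  (3,t): 0.06·log₂(0.5128) = -0.0578
Sum = 0.166 bits.

0.166 bits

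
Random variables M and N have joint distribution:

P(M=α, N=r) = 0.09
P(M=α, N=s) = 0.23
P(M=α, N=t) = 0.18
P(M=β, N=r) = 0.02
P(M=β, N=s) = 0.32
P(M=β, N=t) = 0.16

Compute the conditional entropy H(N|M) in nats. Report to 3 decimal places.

0.906 nats

Marginals: p(M) = (0.5000, 0.5000), p(N) = (0.1100, 0.5500, 0.3400).
H(N|M) = Σ p(M) · H(N|M=·).
  M=α: p=0.5000, H(N|M=α) = 1.0337
  M=β: p=0.5000, H(N|M=β) = 0.7790
Weighted sum = 0.906 nats.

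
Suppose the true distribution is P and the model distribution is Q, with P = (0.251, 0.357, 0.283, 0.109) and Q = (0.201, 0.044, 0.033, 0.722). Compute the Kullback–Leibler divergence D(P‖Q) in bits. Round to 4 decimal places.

D(P‖Q) = Σ p·log₂(p/q).
  0.251·log₂(0.251/0.201) = 0.08044
  0.357·log₂(0.357/0.044) = 1.07826
  0.283·log₂(0.283/0.033) = 0.87737
  0.109·log₂(0.109/0.722) = -0.29732
D(P‖Q) = 1.7388 bits.

1.7388 bits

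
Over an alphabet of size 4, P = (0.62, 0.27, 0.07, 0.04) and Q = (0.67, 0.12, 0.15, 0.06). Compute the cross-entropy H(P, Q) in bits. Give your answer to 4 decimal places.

H(P,Q) = −Σ p·log₂ q.
  −0.62·log₂(0.67) = 0.35822
  −0.27·log₂(0.12) = 0.82590
  −0.07·log₂(0.15) = 0.19159
  −0.04·log₂(0.06) = 0.16236
H(P,Q) = 1.5381 bits.

1.5381 bits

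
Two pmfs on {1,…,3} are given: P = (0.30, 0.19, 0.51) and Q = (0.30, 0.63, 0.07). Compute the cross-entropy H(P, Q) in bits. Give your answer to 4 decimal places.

2.6044 bits

H(P,Q) = −Σ p·log₂ q.
  −0.30·log₂(0.30) = 0.52109
  −0.19·log₂(0.63) = 0.12665
  −0.51·log₂(0.07) = 1.95662
H(P,Q) = 2.6044 bits.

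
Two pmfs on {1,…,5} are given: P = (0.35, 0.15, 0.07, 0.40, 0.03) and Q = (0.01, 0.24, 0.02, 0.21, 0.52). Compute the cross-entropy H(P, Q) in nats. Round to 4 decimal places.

H(P,Q) = −Σ p·ln q.
  −0.35·ln(0.01) = 1.61181
  −0.15·ln(0.24) = 0.21407
  −0.07·ln(0.02) = 0.27384
  −0.40·ln(0.21) = 0.62426
  −0.03·ln(0.52) = 0.01962
H(P,Q) = 2.7436 nats.

2.7436 nats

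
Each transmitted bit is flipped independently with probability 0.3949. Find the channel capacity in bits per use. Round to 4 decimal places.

0.0321 bits

Binary symmetric channel: C = 1 − h₂(ε) where h₂ is the binary entropy function.
h₂(0.3949) = −0.3949·log₂0.3949 − 0.6051·log₂0.6051 = 0.9679.
C = 1 − 0.9679 = 0.0321 bits per channel use.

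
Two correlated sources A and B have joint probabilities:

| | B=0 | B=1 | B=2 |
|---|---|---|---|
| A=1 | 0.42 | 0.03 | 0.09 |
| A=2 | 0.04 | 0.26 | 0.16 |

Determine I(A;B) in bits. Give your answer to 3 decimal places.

Marginals: p(A) = (0.5400, 0.4600), p(B) = (0.4600, 0.2900, 0.2500).
I(A;B) = Σ p(x,y)·log₂[p(x,y)/(p(x)p(y))].
  (1,0): 0.42·log₂(1.6908) = 0.3182
  (1,1): 0.03·log₂(0.1916) = -0.0715
  (1,2): 0.09·log₂(0.6667) = -0.0526
  (2,0): 0.04·log₂(0.1890) = -0.0961
  (2,1): 0.26·log₂(1.9490) = 0.2503
  (2,2): 0.16·log₂(1.3913) = 0.0762
Sum = 0.424 bits.

0.424 bits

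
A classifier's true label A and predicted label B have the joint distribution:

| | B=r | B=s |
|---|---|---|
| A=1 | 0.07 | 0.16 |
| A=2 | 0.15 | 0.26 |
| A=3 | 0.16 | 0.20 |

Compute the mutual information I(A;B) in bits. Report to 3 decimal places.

Marginals: p(A) = (0.2300, 0.4100, 0.3600), p(B) = (0.3800, 0.6200).
I(A;B) = Σ p(x,y)·log₂[p(x,y)/(p(x)p(y))].
  (1,r): 0.07·log₂(0.8009) = -0.0224
  (1,s): 0.16·log₂(1.1220) = 0.0266
  (2,r): 0.15·log₂(0.9628) = -0.0082
  (2,s): 0.26·log₂(1.0228) = 0.0085
  (3,r): 0.16·log₂(1.1696) = 0.0362
  (3,s): 0.20·log₂(0.8961) = -0.0317
Sum = 0.009 bits.

0.009 bits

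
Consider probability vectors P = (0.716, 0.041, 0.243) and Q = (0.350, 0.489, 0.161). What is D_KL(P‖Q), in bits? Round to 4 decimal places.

D(P‖Q) = Σ p·log₂(p/q).
  0.716·log₂(0.716/0.350) = 0.73934
  0.041·log₂(0.041/0.489) = -0.14662
  0.243·log₂(0.243/0.161) = 0.14432
D(P‖Q) = 0.7370 bits.

0.7370 bits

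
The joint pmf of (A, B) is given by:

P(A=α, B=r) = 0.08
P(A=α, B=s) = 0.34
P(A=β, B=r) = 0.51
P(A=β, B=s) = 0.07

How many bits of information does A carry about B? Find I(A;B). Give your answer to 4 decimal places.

Marginals: p(A) = (0.4200, 0.5800), p(B) = (0.5900, 0.4100).
I(A;B) = H(A) + H(B) − H(A,B).
H(A) = 0.9815, H(B) = 0.9765, H(A,B) = 1.5847.
I(A;B) = 0.9815 + 0.9765 − 1.5847 = 0.3733 bits.

0.3733 bits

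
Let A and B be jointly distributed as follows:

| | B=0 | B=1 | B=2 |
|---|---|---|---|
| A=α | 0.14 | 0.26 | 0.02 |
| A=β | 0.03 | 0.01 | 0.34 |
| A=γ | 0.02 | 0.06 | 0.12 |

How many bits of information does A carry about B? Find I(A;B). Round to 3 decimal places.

0.526 bits

Marginals: p(A) = (0.4200, 0.3800, 0.2000), p(B) = (0.1900, 0.3300, 0.4800).
I(A;B) = Σ p(x,y)·log₂[p(x,y)/(p(x)p(y))].
  (α,0): 0.14·log₂(1.7544) = 0.1135
  (α,1): 0.26·log₂(1.8759) = 0.2360
  (α,2): 0.02·log₂(0.0992) = -0.0667
  (β,0): 0.03·log₂(0.4155) = -0.0380
  (β,1): 0.01·log₂(0.0797) = -0.0365
  (β,2): 0.34·log₂(1.8640) = 0.3055
  (γ,0): 0.02·log₂(0.5263) = -0.0185
  (γ,1): 0.06·log₂(0.9091) = -0.0083
  (γ,2): 0.12·log₂(1.2500) = 0.0386
Sum = 0.526 bits.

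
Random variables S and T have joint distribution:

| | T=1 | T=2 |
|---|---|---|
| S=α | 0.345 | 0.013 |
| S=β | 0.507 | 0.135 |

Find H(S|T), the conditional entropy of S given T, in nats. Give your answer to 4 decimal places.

0.6191 nats

Chain rule: H(S|T) = H(S,T) − H(T).
Marginals: p(S) = (0.3580, 0.6420), p(T) = (0.8520, 0.1480).
H(S,T) = 1.0383 nats; H(T) = 0.4192 nats.
H(S|T) = 1.0383 − 0.4192 = 0.6191 nats.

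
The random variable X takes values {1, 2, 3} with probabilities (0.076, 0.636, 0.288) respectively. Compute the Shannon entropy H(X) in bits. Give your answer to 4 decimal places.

H(X) = −Σ p·log₂ p.
  −(0.076)·log₂(0.076) = 0.28256
  −(0.636)·log₂(0.636) = 0.41525
  −(0.288)·log₂(0.288) = 0.51721
Sum: 0.28256 + 0.41525 + 0.51721 = 1.2150 bits.

1.2150 bits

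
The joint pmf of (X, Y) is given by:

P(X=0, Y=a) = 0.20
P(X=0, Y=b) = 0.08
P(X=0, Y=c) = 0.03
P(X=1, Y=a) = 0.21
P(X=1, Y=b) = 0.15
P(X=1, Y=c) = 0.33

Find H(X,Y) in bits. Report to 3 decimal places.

2.319 bits

H(X,Y) = −Σ p(x,y)·log₂ p(x,y) over all 6 cells.
  cell (0,a): −0.20·log₂0.20 = 0.4644
  cell (0,b): −0.08·log₂0.08 = 0.2915
  cell (0,c): −0.03·log₂0.03 = 0.1518
  cell (1,a): −0.21·log₂0.21 = 0.4728
  cell (1,b): −0.15·log₂0.15 = 0.4105
  cell (1,c): −0.33·log₂0.33 = 0.5278
Sum = 2.319 bits.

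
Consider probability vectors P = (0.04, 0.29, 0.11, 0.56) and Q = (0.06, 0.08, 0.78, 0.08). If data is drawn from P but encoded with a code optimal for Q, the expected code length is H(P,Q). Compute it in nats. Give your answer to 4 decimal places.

2.2867 nats

H(P,Q) = −Σ p·ln q.
  −0.04·ln(0.06) = 0.11254
  −0.29·ln(0.08) = 0.73246
  −0.11·ln(0.78) = 0.02733
  −0.56·ln(0.08) = 1.41441
H(P,Q) = 2.2867 nats.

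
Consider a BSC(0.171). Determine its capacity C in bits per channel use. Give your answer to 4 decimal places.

0.3400 bits

Binary symmetric channel: C = 1 − h₂(ε) where h₂ is the binary entropy function.
h₂(0.171) = −0.171·log₂0.171 − 0.829·log₂0.829 = 0.6600.
C = 1 − 0.6600 = 0.3400 bits per channel use.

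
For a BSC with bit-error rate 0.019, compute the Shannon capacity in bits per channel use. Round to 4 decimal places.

0.8642 bits

Binary symmetric channel: C = 1 − h₂(ε) where h₂ is the binary entropy function.
h₂(0.019) = −0.019·log₂0.019 − 0.981·log₂0.981 = 0.1358.
C = 1 − 0.1358 = 0.8642 bits per channel use.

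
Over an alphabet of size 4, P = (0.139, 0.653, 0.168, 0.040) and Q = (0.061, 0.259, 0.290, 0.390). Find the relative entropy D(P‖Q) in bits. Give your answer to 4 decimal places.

0.7726 bits

D(P‖Q) = Σ p·log₂(p/q).
  0.139·log₂(0.139/0.061) = 0.16516
  0.653·log₂(0.653/0.259) = 0.87119
  0.168·log₂(0.168/0.290) = -0.13232
  0.040·log₂(0.040/0.390) = -0.13142
D(P‖Q) = 0.7726 bits.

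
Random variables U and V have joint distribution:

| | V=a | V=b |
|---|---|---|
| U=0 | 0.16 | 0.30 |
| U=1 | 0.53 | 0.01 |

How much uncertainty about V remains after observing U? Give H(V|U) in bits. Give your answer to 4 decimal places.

0.5006 bits

Chain rule: H(V|U) = H(U,V) − H(U).
Marginals: p(U) = (0.4600, 0.5400), p(V) = (0.6900, 0.3100).
H(U,V) = 1.4960 bits; H(U) = 0.9954 bits.
H(V|U) = 1.4960 − 0.9954 = 0.5006 bits.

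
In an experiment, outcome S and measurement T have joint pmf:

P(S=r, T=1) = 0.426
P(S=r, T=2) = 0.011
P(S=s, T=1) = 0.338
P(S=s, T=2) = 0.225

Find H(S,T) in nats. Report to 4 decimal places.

1.1154 nats

H(S,T) = −Σ p(x,y)·ln p(x,y) over all 4 cells.
  cell (r,1): −0.426·ln0.426 = 0.36351
  cell (r,2): −0.011·ln0.011 = 0.04961
  cell (s,1): −0.338·ln0.338 = 0.36663
  cell (s,2): −0.225·ln0.225 = 0.33562
Sum = 1.1154 nats.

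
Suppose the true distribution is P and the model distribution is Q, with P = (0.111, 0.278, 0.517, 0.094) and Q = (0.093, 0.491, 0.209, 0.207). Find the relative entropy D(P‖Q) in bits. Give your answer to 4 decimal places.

D(P‖Q) = Σ p·log₂(p/q).
  0.111·log₂(0.111/0.093) = 0.02833
  0.278·log₂(0.278/0.491) = -0.22814
  0.517·log₂(0.517/0.209) = 0.67554
  0.094·log₂(0.094/0.207) = -0.10706
D(P‖Q) = 0.3687 bits.

0.3687 bits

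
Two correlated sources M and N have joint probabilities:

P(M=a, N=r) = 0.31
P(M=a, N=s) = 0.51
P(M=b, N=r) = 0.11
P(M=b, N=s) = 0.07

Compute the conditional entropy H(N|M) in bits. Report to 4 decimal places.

Chain rule: H(N|M) = H(M,N) − H(M).
Marginals: p(M) = (0.8200, 0.1800), p(N) = (0.4200, 0.5800).
H(M,N) = 1.6381 bits; H(M) = 0.6801 bits.
H(N|M) = 1.6381 − 0.6801 = 0.9580 bits.

0.9580 bits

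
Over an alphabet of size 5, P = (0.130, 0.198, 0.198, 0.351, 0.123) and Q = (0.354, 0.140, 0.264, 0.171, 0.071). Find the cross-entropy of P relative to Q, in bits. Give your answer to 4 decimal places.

2.5005 bits

H(P,Q) = −Σ p·log₂ q.
  −0.130·log₂(0.354) = 0.19476
  −0.198·log₂(0.140) = 0.56163
  −0.198·log₂(0.264) = 0.38044
  −0.351·log₂(0.171) = 0.89432
  −0.123·log₂(0.071) = 0.46937
H(P,Q) = 2.5005 bits.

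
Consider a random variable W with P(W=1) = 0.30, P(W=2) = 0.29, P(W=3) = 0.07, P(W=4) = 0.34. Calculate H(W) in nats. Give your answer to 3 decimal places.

1.273 nats

H(W) = −Σ p·ln p.
  −(0.30)·ln(0.30) = 0.3612
  −(0.29)·ln(0.29) = 0.3590
  −(0.07)·ln(0.07) = 0.1861
  −(0.34)·ln(0.34) = 0.3668
Sum: 0.3612 + 0.3590 + 0.1861 + 0.3668 = 1.273 nats.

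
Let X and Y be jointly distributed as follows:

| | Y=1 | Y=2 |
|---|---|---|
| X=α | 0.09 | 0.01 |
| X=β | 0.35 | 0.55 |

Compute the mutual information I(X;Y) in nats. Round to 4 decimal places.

Marginals: p(X) = (0.1000, 0.9000), p(Y) = (0.4400, 0.5600).
I(X;Y) = Σ p(x,y)·ln[p(x,y)/(p(x)p(y))].
  (α,1): 0.09·ln(2.0455) = 0.06441
  (α,2): 0.01·ln(0.1786) = -0.01723
  (β,1): 0.35·ln(0.8838) = -0.04322
  (β,2): 0.55·ln(1.0913) = 0.04804
Sum = 0.0520 nats.

0.0520 nats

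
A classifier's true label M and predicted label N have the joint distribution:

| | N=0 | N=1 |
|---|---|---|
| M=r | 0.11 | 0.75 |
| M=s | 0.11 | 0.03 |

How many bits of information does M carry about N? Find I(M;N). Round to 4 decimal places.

Marginals: p(M) = (0.8600, 0.1400), p(N) = (0.2200, 0.7800).
I(M;N) = H(M) + H(N) − H(M,N).
H(M) = 0.5842, H(N) = 0.7602, H(M,N) = 1.1636.
I(M;N) = 0.5842 + 0.7602 − 1.1636 = 0.1808 bits.

0.1808 bits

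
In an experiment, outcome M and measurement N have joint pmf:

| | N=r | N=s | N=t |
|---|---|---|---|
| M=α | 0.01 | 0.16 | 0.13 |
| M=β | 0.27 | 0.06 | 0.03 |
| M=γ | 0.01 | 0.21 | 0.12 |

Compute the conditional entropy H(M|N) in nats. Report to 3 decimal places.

Marginals: p(M) = (0.3000, 0.3600, 0.3400), p(N) = (0.2900, 0.4300, 0.2800).
H(M|N) = Σ p(N) · H(M|N=·).
  N=r: p=0.2900, H(M|N=r) = 0.2988
  N=s: p=0.4300, H(M|N=s) = 0.9927
  N=t: p=0.2800, H(M|N=t) = 0.9587
Weighted sum = 0.782 nats.

0.782 nats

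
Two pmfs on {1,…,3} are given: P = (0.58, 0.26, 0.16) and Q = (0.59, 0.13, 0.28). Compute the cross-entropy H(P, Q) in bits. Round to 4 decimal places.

1.5006 bits

H(P,Q) = −Σ p·log₂ q.
  −0.58·log₂(0.59) = 0.44150
  −0.26·log₂(0.13) = 0.76529
  −0.16·log₂(0.28) = 0.29384
H(P,Q) = 1.5006 bits.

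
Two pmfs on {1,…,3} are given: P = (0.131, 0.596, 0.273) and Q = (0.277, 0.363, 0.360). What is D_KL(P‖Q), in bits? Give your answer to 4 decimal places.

D(P‖Q) = Σ p·log₂(p/q).
  0.131·log₂(0.131/0.277) = -0.14152
  0.596·log₂(0.596/0.363) = 0.42634
  0.273·log₂(0.273/0.360) = -0.10895
D(P‖Q) = 0.1759 bits.

0.1759 bits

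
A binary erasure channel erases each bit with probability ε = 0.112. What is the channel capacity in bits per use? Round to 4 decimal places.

Binary erasure channel: capacity C = 1 − ε.
C = 1 − 0.112 = 0.8880 bits per channel use.

0.8880 bits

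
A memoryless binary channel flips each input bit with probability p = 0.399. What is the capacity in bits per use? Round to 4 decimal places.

0.0296 bits

Binary symmetric channel: C = 1 − h₂(ε) where h₂ is the binary entropy function.
h₂(0.399) = −0.399·log₂0.399 − 0.601·log₂0.601 = 0.9704.
C = 1 − 0.9704 = 0.0296 bits per channel use.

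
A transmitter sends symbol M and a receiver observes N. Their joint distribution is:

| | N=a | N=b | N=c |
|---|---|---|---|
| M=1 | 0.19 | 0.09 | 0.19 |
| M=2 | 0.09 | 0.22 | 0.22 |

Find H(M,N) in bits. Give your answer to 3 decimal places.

2.497 bits

H(M,N) = −Σ p(x,y)·log₂ p(x,y) over all 6 cells.
  cell (1,a): −0.19·log₂0.19 = 0.4552
  cell (1,b): −0.09·log₂0.09 = 0.3127
  cell (1,c): −0.19·log₂0.19 = 0.4552
  cell (2,a): −0.09·log₂0.09 = 0.3127
  cell (2,b): −0.22·log₂0.22 = 0.4806
  cell (2,c): −0.22·log₂0.22 = 0.4806
Sum = 2.497 bits.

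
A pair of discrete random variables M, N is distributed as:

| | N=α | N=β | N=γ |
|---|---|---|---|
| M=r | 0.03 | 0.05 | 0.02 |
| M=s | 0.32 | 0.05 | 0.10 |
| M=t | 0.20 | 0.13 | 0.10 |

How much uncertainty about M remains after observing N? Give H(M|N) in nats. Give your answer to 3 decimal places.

0.895 nats

Marginals: p(M) = (0.1000, 0.4700, 0.4300), p(N) = (0.5500, 0.2300, 0.2200).
H(M|N) = Σ p(N) · H(M|N=·).
  N=α: p=0.5500, H(M|N=α) = 0.8416
  N=β: p=0.2300, H(M|N=β) = 0.9860
  N=γ: p=0.2200, H(M|N=γ) = 0.9348
Weighted sum = 0.895 nats.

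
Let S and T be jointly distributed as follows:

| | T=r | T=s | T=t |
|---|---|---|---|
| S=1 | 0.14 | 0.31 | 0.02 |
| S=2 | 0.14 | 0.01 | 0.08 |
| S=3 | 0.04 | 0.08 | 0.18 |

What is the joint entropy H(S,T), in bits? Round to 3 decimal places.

H(S,T) = −Σ p(x,y)·log₂ p(x,y) over all 9 cells.
  cell (1,r): −0.14·log₂0.14 = 0.3971
  cell (1,s): −0.31·log₂0.31 = 0.5238
  cell (1,t): −0.02·log₂0.02 = 0.1129
  cell (2,r): −0.14·log₂0.14 = 0.3971
  cell (2,s): −0.01·log₂0.01 = 0.0664
  cell (2,t): −0.08·log₂0.08 = 0.2915
  cell (3,r): −0.04·log₂0.04 = 0.1858
  cell (3,s): −0.08·log₂0.08 = 0.2915
  cell (3,t): −0.18·log₂0.18 = 0.4453
Sum = 2.711 bits.

2.711 bits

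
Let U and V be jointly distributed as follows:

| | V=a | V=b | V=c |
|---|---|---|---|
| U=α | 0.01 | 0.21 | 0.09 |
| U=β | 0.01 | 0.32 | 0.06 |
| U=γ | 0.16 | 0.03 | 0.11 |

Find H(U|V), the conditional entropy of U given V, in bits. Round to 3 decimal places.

Marginals: p(U) = (0.3100, 0.3900, 0.3000), p(V) = (0.1800, 0.5600, 0.2600).
H(U|V) = Σ p(V) · H(U|V=·).
  V=a: p=0.1800, H(U|V=a) = 0.6144
  V=b: p=0.5600, H(U|V=b) = 1.2182
  V=c: p=0.2600, H(U|V=c) = 1.5430
Weighted sum = 1.194 bits.

1.194 bits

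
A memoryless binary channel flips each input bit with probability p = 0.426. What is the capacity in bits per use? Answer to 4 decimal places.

0.0159 bits

Binary symmetric channel: C = 1 − h₂(ε) where h₂ is the binary entropy function.
h₂(0.426) = −0.426·log₂0.426 − 0.574·log₂0.574 = 0.9841.
C = 1 − 0.9841 = 0.0159 bits per channel use.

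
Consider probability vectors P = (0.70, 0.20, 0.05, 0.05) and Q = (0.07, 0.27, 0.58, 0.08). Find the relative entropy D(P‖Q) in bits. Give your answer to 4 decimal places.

D(P‖Q) = Σ p·log₂(p/q).
  0.70·log₂(0.70/0.07) = 2.32535
  0.20·log₂(0.20/0.27) = -0.08659
  0.05·log₂(0.05/0.58) = -0.17680
  0.05·log₂(0.05/0.08) = -0.03390
D(P‖Q) = 2.0281 bits.

2.0281 bits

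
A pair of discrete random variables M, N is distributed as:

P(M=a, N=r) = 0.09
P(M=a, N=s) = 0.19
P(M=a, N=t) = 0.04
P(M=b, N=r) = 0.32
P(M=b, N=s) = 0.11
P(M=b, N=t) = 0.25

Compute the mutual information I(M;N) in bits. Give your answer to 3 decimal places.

0.141 bits

Marginals: p(M) = (0.3200, 0.6800), p(N) = (0.4100, 0.3000, 0.2900).
I(M;N) = Σ p(x,y)·log₂[p(x,y)/(p(x)p(y))].
  (a,r): 0.09·log₂(0.6860) = -0.0489
  (a,s): 0.19·log₂(1.9792) = 0.1871
  (a,t): 0.04·log₂(0.4310) = -0.0486
  (b,r): 0.32·log₂(1.1478) = 0.0636
  (b,s): 0.11·log₂(0.5392) = -0.0980
  (b,t): 0.25·log₂(1.2677) = 0.0856
Sum = 0.141 bits.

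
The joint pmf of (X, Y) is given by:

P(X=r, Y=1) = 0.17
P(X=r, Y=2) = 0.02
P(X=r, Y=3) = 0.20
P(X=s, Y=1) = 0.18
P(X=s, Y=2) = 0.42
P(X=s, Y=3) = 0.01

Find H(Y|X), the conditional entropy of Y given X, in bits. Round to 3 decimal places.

Marginals: p(X) = (0.3900, 0.6100), p(Y) = (0.3500, 0.4400, 0.2100).
H(Y|X) = Σ p(X) · H(Y|X=·).
  X=r: p=0.3900, H(Y|X=r) = 1.2360
  X=s: p=0.6100, H(Y|X=s) = 0.9875
Weighted sum = 1.084 bits.

1.084 bits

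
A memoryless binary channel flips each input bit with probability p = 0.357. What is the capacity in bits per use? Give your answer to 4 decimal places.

Binary symmetric channel: C = 1 − h₂(ε) where h₂ is the binary entropy function.
h₂(0.357) = −0.357·log₂0.357 − 0.643·log₂0.643 = 0.9402.
C = 1 − 0.9402 = 0.0598 bits per channel use.

0.0598 bits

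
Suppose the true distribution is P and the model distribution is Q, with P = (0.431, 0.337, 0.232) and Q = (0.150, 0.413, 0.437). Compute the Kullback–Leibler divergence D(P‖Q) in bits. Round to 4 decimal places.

D(P‖Q) = Σ p·log₂(p/q).
  0.431·log₂(0.431/0.150) = 0.65629
  0.337·log₂(0.337/0.413) = -0.09887
  0.232·log₂(0.232/0.437) = -0.21193
D(P‖Q) = 0.3455 bits.

0.3455 bits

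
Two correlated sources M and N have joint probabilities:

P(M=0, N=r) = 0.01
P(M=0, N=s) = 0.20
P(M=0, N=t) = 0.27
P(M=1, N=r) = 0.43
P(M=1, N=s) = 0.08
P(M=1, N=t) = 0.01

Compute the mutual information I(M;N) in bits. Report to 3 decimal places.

Marginals: p(M) = (0.4800, 0.5200), p(N) = (0.4400, 0.2800, 0.2800).
I(M;N) = H(M) + H(N) − H(M,N).
H(M) = 0.9988, H(N) = 1.5496, H(M,N) = 1.9224.
I(M;N) = 0.9988 + 1.5496 − 1.9224 = 0.626 bits.

0.626 bits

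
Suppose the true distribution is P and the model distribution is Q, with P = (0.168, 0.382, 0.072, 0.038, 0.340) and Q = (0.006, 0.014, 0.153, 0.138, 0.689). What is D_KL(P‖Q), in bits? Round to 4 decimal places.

2.1344 bits

D(P‖Q) = Σ p·log₂(p/q).
  0.168·log₂(0.168/0.006) = 0.80764
  0.382·log₂(0.382/0.014) = 1.82217
  0.072·log₂(0.072/0.153) = -0.07830
  0.038·log₂(0.038/0.138) = -0.07070
  0.340·log₂(0.340/0.689) = -0.34645
D(P‖Q) = 2.1344 bits.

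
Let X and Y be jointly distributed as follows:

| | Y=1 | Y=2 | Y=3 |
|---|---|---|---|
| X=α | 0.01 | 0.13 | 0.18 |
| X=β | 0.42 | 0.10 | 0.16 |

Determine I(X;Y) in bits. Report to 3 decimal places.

0.270 bits

Marginals: p(X) = (0.3200, 0.6800), p(Y) = (0.4300, 0.2300, 0.3400).
I(X;Y) = Σ p(x,y)·log₂[p(x,y)/(p(x)p(y))].
  (α,1): 0.01·log₂(0.0727) = -0.0378
  (α,2): 0.13·log₂(1.7663) = 0.1067
  (α,3): 0.18·log₂(1.6544) = 0.1307
  (β,1): 0.42·log₂(1.4364) = 0.2194
  (β,2): 0.10·log₂(0.6394) = -0.0645
  (β,3): 0.16·log₂(0.6920) = -0.0850
Sum = 0.270 bits.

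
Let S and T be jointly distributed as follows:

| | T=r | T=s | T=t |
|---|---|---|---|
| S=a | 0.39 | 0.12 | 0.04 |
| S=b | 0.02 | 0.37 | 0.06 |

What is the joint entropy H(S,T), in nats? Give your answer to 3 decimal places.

1.365 nats

H(S,T) = −Σ p(x,y)·ln p(x,y) over all 6 cells.
  cell (a,r): −0.39·ln0.39 = 0.3672
  cell (a,s): −0.12·ln0.12 = 0.2544
  cell (a,t): −0.04·ln0.04 = 0.1288
  cell (b,r): −0.02·ln0.02 = 0.0782
  cell (b,s): −0.37·ln0.37 = 0.3679
  cell (b,t): −0.06·ln0.06 = 0.1688
Sum = 1.365 nats.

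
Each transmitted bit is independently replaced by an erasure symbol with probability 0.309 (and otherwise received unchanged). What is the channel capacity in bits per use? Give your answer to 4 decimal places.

0.6910 bits

Binary erasure channel: capacity C = 1 − ε.
C = 1 − 0.309 = 0.6910 bits per channel use.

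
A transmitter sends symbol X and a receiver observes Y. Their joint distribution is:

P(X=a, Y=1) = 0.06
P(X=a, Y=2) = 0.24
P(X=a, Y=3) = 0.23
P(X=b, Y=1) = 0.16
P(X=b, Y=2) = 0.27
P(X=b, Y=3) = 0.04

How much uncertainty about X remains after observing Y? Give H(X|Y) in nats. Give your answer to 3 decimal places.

Marginals: p(X) = (0.5300, 0.4700), p(Y) = (0.2200, 0.5100, 0.2700).
H(X|Y) = Σ p(Y) · H(X|Y=·).
  Y=1: p=0.2200, H(X|Y=1) = 0.5860
  Y=2: p=0.5100, H(X|Y=2) = 0.6914
  Y=3: p=0.2700, H(X|Y=3) = 0.4195
Weighted sum = 0.595 nats.

0.595 nats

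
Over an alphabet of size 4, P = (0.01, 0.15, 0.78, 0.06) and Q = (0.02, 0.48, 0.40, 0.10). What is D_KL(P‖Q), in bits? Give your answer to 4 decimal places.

0.4456 bits

D(P‖Q) = Σ p·log₂(p/q).
  0.01·log₂(0.01/0.02) = -0.01000
  0.15·log₂(0.15/0.48) = -0.25171
  0.78·log₂(0.78/0.40) = 0.75151
  0.06·log₂(0.06/0.10) = -0.04422
D(P‖Q) = 0.4456 bits.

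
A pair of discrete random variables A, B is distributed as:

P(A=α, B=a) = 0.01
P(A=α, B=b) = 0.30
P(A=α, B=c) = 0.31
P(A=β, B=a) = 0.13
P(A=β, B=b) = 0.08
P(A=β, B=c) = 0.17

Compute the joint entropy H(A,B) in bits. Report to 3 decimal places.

H(A,B) = −Σ p(x,y)·log₂ p(x,y) over all 6 cells.
  cell (α,a): −0.01·log₂0.01 = 0.0664
  cell (α,b): −0.30·log₂0.30 = 0.5211
  cell (α,c): −0.31·log₂0.31 = 0.5238
  cell (β,a): −0.13·log₂0.13 = 0.3826
  cell (β,b): −0.08·log₂0.08 = 0.2915
  cell (β,c): −0.17·log₂0.17 = 0.4346
Sum = 2.220 bits.

2.220 bits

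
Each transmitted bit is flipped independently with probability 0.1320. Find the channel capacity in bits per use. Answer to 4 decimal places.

Binary symmetric channel: C = 1 − h₂(ε) where h₂ is the binary entropy function.
h₂(0.1320) = −0.1320·log₂0.1320 − 0.8680·log₂0.8680 = 0.5629.
C = 1 − 0.5629 = 0.4371 bits per channel use.

0.4371 bits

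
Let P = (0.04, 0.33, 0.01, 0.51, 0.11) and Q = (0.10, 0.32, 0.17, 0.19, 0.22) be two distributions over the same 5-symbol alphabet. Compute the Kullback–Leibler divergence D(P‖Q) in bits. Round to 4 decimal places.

D(P‖Q) = Σ p·log₂(p/q).
  0.04·log₂(0.04/0.10) = -0.05288
  0.33·log₂(0.33/0.32) = 0.01465
  0.01·log₂(0.01/0.17) = -0.04087
  0.51·log₂(0.51/0.19) = 0.72649
  0.11·log₂(0.11/0.22) = -0.11000
D(P‖Q) = 0.5374 bits.

0.5374 bits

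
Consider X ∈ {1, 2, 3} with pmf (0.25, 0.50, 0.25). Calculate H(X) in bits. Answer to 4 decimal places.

H(X) = −Σ p·log₂ p.
  −(0.25)·log₂(0.25) = 0.50000
  −(0.50)·log₂(0.50) = 0.50000
  −(0.25)·log₂(0.25) = 0.50000
Sum: 0.50000 + 0.50000 + 0.50000 = 1.5000 bits.

1.5000 bits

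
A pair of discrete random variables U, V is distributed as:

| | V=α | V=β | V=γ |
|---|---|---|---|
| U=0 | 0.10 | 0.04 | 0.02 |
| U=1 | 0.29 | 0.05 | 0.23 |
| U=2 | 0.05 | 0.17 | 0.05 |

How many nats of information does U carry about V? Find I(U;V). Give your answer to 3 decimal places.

0.155 nats

Marginals: p(U) = (0.1600, 0.5700, 0.2700), p(V) = (0.4400, 0.2600, 0.3000).
I(U;V) = Σ p(x,y)·ln[p(x,y)/(p(x)p(y))].
  (0,α): 0.10·ln(1.4205) = 0.0351
  (0,β): 0.04·ln(0.9615) = -0.0016
  (0,γ): 0.02·ln(0.4167) = -0.0175
  (1,α): 0.29·ln(1.1563) = 0.0421
  (1,β): 0.05·ln(0.3374) = -0.0543
  (1,γ): 0.23·ln(1.3450) = 0.0682
  (2,α): 0.05·ln(0.4209) = -0.0433
  (2,β): 0.17·ln(2.4217) = 0.1504
  (2,γ): 0.05·ln(0.6173) = -0.0241
Sum = 0.155 nats.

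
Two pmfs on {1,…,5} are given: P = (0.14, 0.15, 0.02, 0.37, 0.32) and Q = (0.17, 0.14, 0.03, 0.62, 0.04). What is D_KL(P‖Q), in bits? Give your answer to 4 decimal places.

0.6485 bits

D(P‖Q) = Σ p·log₂(p/q).
  0.14·log₂(0.14/0.17) = -0.03922
  0.15·log₂(0.15/0.14) = 0.01493
  0.02·log₂(0.02/0.03) = -0.01170
  0.37·log₂(0.37/0.62) = -0.27555
  0.32·log₂(0.32/0.04) = 0.96000
D(P‖Q) = 0.6485 bits.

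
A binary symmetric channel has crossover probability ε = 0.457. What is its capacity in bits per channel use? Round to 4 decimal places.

0.0053 bits

Binary symmetric channel: C = 1 − h₂(ε) where h₂ is the binary entropy function.
h₂(0.457) = −0.457·log₂0.457 − 0.543·log₂0.543 = 0.9947.
C = 1 − 0.9947 = 0.0053 bits per channel use.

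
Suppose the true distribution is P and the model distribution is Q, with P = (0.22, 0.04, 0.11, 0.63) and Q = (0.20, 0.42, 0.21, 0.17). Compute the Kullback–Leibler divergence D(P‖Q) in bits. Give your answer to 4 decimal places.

D(P‖Q) = Σ p·log₂(p/q).
  0.22·log₂(0.22/0.20) = 0.03025
  0.04·log₂(0.04/0.42) = -0.13569
  0.11·log₂(0.11/0.21) = -0.10262
  0.63·log₂(0.63/0.17) = 1.19058
D(P‖Q) = 0.9825 bits.

0.9825 bits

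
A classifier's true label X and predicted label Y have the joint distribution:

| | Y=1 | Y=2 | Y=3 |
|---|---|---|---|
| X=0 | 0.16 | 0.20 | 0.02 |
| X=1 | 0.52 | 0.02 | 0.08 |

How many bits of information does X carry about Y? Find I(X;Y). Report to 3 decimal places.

Marginals: p(X) = (0.3800, 0.6200), p(Y) = (0.6800, 0.2200, 0.1000).
I(X;Y) = H(X) + H(Y) − H(X,Y).
H(X) = 0.9580, H(Y) = 1.1911, H(X,Y) = 1.8952.
I(X;Y) = 0.9580 + 1.1911 − 1.8952 = 0.254 bits.

0.254 bits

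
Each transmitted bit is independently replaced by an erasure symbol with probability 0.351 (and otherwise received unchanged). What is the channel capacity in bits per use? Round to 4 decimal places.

Binary erasure channel: capacity C = 1 − ε.
C = 1 − 0.351 = 0.6490 bits per channel use.

0.6490 bits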